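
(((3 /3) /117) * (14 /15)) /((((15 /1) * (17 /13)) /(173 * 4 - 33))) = 9226 /34425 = 0.27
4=4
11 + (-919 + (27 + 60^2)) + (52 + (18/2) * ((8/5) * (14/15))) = 69611/25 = 2784.44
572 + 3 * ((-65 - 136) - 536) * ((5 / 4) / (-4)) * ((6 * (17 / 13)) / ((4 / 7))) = 4184587 / 416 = 10059.10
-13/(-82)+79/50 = 1782/1025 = 1.74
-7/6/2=-7/12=-0.58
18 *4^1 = 72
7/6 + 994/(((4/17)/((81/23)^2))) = 83152685/1587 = 52396.15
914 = 914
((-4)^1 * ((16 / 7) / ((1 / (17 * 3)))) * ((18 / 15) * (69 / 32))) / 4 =-10557 / 35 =-301.63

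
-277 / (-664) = 277 / 664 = 0.42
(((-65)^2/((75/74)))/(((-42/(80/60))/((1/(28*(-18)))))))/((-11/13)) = -81289/261954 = -0.31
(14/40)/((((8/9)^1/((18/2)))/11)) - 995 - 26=-157123/160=-982.02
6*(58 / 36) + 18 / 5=199 / 15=13.27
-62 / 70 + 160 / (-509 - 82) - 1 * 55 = -1161596 / 20685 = -56.16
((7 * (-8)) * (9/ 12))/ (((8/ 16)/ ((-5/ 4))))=105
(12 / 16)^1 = 3 / 4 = 0.75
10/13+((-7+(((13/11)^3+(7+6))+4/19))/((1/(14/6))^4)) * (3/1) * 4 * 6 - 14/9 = 49639078316/2958813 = 16776.69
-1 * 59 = -59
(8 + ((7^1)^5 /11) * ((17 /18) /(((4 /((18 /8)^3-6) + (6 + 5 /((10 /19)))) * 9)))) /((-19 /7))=-59485517 /9034443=-6.58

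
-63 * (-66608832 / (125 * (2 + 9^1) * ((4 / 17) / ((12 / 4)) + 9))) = 214014177216 / 636625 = 336169.92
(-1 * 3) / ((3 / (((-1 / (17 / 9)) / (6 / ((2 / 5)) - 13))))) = 0.26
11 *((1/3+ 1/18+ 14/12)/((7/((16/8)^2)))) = 88/9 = 9.78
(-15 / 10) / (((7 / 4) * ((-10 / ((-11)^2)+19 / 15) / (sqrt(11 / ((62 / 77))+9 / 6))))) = -10890 * sqrt(14570) / 466333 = -2.82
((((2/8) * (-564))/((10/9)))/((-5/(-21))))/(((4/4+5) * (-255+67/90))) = 11421/32690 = 0.35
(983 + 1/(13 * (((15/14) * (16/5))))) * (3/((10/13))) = 306703/80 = 3833.79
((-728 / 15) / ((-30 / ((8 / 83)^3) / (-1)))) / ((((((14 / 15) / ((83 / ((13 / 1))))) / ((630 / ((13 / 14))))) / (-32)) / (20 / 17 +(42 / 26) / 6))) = 6155993088 / 19792097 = 311.03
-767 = -767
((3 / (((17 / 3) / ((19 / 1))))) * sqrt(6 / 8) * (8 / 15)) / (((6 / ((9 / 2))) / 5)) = 171 * sqrt(3) / 17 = 17.42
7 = 7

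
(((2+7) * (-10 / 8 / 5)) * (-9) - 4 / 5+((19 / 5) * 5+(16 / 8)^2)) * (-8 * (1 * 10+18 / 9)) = -20376 / 5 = -4075.20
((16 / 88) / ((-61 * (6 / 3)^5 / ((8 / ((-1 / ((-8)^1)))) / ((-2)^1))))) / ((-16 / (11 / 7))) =-1 / 3416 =-0.00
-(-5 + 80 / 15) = -1 / 3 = -0.33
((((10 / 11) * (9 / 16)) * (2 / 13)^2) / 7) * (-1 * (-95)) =4275 / 26026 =0.16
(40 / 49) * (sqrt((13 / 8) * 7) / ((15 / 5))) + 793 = 10 * sqrt(182) / 147 + 793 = 793.92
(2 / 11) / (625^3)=2 / 2685546875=0.00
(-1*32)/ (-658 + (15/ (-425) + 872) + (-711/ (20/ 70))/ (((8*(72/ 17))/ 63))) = 348160/ 48014419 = 0.01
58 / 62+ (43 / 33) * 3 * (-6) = -7679 / 341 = -22.52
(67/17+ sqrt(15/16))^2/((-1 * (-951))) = 67 * sqrt(15)/32334+ 76159/4397424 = 0.03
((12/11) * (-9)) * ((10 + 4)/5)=-1512/55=-27.49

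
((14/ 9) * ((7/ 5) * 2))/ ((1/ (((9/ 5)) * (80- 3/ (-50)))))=392294/ 625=627.67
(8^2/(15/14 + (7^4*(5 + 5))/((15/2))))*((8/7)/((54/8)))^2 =131072/228786201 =0.00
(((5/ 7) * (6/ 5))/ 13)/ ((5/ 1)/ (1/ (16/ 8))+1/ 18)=108/ 16471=0.01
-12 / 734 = -0.02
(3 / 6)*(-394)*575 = -113275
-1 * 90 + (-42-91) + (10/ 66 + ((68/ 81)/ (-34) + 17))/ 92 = -4566124/ 20493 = -222.81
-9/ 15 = -3/ 5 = -0.60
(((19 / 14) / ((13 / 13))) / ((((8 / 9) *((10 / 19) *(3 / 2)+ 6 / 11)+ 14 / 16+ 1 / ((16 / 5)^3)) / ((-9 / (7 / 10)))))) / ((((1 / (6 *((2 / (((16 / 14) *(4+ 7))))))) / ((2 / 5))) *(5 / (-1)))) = 39923712 / 62684615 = 0.64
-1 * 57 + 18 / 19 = -1065 / 19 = -56.05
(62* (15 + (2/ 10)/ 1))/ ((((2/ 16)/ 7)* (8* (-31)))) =-1064/ 5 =-212.80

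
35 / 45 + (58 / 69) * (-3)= -361 / 207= -1.74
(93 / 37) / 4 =93 / 148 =0.63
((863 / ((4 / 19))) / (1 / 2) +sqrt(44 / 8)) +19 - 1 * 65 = sqrt(22) / 2 +16305 / 2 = 8154.85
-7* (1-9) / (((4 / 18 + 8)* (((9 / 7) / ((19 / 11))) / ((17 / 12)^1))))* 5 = 79135 / 1221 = 64.81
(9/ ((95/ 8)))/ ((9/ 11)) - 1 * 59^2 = -330607/ 95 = -3480.07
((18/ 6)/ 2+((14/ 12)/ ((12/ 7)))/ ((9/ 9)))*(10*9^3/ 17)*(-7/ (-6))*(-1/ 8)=-148365/ 1088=-136.36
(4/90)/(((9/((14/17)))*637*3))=0.00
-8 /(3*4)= -2 /3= -0.67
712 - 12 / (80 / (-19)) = 14297 / 20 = 714.85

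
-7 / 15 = -0.47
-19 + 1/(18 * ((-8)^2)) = -21887/1152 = -19.00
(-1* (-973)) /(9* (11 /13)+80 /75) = 189735 /1693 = 112.07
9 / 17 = 0.53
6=6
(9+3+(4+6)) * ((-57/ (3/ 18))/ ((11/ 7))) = -4788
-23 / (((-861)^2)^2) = -23 / 549556825041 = -0.00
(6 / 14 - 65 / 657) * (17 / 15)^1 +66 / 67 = 6279734 / 4621995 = 1.36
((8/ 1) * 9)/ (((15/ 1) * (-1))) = -4.80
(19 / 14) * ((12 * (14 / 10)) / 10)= 57 / 25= 2.28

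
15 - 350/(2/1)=-160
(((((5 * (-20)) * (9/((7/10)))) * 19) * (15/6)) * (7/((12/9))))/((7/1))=-320625/7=-45803.57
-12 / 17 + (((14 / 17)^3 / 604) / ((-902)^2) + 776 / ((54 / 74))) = 8659281514128101 / 8148366507402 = 1062.70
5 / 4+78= 317 / 4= 79.25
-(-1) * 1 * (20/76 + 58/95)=83/95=0.87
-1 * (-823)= 823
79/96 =0.82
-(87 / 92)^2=-7569 / 8464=-0.89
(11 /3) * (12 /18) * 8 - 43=-211 /9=-23.44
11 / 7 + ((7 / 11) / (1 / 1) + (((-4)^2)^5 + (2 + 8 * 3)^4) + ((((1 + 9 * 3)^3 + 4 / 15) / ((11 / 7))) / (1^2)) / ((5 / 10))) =1771184942 / 1155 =1533493.46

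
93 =93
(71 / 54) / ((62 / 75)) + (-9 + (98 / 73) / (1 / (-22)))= -3009733 / 81468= -36.94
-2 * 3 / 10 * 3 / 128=-9 / 640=-0.01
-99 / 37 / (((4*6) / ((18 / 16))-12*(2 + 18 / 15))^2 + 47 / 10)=-44550 / 4927919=-0.01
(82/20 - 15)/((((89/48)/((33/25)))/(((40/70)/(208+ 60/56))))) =-0.02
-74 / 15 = -4.93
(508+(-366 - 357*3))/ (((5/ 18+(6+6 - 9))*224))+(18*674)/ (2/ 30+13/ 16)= 19238617269/ 1394288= 13798.17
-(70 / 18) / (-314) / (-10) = -7 / 5652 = -0.00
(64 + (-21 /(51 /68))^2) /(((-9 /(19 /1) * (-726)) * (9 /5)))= 40280 /29403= 1.37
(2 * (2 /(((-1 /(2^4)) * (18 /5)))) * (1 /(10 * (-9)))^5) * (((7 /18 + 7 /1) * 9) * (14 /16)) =931 /5314410000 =0.00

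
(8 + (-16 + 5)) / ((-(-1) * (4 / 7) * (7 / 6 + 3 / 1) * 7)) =-9 / 50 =-0.18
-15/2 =-7.50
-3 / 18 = -1 / 6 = -0.17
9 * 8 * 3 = 216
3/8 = 0.38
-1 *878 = -878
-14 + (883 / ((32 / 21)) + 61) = 20047 / 32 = 626.47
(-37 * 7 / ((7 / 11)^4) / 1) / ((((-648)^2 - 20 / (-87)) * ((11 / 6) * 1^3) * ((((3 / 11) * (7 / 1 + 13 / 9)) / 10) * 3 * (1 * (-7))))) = 706940685 / 1666538162492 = 0.00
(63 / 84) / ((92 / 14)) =21 / 184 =0.11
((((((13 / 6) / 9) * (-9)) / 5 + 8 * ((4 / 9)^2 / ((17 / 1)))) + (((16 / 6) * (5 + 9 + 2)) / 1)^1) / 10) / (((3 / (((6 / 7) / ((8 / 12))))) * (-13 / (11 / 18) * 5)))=-6411163 / 375921000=-0.02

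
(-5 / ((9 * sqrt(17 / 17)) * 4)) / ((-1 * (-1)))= -5 / 36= -0.14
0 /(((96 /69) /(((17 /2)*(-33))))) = 0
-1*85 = -85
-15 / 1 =-15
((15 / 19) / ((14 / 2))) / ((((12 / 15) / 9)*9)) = 75 / 532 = 0.14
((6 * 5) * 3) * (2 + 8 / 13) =3060 / 13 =235.38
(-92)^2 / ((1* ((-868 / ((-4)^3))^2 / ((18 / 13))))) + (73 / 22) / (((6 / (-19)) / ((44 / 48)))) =4767242369 / 88150608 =54.08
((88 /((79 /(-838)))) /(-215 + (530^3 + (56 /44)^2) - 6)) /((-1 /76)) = 678149824 /1423113145945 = 0.00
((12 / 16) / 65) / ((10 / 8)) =3 / 325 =0.01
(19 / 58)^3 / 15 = 6859 / 2926680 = 0.00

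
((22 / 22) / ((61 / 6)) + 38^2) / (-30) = -8809 / 183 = -48.14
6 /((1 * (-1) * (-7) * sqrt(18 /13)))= sqrt(26) /7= 0.73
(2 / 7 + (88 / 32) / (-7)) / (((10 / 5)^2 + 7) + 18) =-3 / 812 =-0.00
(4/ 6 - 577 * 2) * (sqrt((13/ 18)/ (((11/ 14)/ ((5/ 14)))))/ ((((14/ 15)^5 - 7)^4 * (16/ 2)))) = -31959411905765533447265625 * sqrt(1430)/ 22927933029539755785222652844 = -0.05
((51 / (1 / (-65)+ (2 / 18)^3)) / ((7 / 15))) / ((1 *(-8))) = 36249525 / 37184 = 974.87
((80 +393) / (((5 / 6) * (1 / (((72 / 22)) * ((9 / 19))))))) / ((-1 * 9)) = -9288 / 95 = -97.77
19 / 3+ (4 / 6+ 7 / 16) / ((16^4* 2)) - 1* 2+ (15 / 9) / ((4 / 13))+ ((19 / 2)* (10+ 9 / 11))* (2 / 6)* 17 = 40978874951 / 69206016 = 592.13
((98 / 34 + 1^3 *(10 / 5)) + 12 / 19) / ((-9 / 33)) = -19591 / 969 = -20.22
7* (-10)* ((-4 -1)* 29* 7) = 71050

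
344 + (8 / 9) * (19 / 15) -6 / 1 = 45782 / 135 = 339.13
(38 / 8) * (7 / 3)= 133 / 12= 11.08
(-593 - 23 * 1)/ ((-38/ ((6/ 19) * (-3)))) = -5544/ 361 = -15.36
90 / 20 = 9 / 2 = 4.50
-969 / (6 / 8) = -1292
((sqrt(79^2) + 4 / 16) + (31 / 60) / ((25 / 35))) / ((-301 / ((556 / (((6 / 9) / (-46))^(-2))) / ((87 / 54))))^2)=7416790912 / 1599195630366075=0.00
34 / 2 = 17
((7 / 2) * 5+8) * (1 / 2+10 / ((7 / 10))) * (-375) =-3958875 / 28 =-141388.39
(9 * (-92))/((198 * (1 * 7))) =-46/77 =-0.60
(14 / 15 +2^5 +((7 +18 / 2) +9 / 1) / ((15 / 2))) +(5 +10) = 769 / 15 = 51.27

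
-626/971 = -0.64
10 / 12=0.83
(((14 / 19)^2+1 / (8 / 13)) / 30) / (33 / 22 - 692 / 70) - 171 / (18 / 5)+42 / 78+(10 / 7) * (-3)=-7907155775 / 154268296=-51.26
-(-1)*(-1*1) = -1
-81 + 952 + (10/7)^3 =299753/343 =873.92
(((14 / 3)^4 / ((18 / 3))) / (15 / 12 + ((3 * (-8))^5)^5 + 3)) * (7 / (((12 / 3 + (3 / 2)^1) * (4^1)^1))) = -268912 / 342247270225997708606629898583495626367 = -0.00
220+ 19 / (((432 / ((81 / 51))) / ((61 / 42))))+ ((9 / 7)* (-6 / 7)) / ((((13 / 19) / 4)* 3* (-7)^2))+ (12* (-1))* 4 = 8764549357 / 50939616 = 172.06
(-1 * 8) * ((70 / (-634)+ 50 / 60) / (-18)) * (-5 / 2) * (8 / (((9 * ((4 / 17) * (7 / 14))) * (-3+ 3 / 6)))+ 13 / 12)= 479875 / 308124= 1.56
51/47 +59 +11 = 3341/47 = 71.09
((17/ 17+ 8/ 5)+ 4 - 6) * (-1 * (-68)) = 40.80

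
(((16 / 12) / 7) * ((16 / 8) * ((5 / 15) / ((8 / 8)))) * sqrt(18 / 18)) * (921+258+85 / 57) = 538304 / 3591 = 149.90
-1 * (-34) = 34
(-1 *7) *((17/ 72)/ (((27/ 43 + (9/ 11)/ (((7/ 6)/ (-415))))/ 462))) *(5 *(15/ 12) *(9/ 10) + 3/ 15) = 7068915469/ 461544480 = 15.32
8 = 8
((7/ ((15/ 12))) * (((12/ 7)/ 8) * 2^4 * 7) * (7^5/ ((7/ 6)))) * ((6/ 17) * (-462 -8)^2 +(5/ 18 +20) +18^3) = 13794108338528/ 85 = 162283627512.09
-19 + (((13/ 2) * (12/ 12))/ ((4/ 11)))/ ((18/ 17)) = -305/ 144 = -2.12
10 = 10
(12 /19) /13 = 12 /247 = 0.05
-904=-904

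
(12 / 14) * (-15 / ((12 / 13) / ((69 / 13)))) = -1035 / 14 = -73.93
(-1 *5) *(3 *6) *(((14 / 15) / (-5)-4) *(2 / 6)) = 628 / 5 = 125.60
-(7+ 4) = -11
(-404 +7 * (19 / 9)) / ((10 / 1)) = -38.92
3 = 3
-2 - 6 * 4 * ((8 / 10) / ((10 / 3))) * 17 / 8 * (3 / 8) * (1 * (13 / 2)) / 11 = -10367 / 2200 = -4.71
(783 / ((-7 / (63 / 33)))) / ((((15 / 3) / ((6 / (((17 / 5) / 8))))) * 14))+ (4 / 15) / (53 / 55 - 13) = -56010166 / 1299837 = -43.09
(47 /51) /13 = 0.07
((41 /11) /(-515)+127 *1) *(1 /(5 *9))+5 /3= 1144289 /254925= 4.49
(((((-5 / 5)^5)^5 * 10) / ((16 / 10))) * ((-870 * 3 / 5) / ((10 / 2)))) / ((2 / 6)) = 3915 / 2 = 1957.50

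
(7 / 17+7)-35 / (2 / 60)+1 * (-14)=-17962 / 17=-1056.59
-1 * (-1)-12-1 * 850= -861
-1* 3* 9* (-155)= 4185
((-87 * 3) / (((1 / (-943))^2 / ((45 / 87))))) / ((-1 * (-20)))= -24009723 / 4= -6002430.75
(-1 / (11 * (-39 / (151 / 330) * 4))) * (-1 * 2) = -151 / 283140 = -0.00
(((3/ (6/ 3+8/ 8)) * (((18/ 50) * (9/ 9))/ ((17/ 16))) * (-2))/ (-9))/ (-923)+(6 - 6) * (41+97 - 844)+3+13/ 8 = 14513919/ 3138200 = 4.62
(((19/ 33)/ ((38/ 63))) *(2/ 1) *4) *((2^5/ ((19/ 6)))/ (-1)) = -16128/ 209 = -77.17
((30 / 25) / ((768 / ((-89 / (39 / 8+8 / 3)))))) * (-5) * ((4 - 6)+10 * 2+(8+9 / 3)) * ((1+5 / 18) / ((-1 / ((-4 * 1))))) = 59363 / 4344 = 13.67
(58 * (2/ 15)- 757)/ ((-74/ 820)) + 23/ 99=30413585/ 3663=8302.92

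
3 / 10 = 0.30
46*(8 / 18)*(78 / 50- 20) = -377.00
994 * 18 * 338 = 6047496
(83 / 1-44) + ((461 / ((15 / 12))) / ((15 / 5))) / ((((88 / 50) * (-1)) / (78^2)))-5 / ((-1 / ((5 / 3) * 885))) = -4592986 / 11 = -417544.18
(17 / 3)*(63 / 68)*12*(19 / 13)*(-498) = -596106 / 13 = -45854.31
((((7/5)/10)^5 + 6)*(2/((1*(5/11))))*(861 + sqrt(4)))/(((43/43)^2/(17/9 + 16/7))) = 95111.67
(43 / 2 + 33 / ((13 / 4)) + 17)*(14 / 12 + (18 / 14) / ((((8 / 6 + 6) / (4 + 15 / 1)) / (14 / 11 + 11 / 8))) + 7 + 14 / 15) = 27928003 / 32032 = 871.88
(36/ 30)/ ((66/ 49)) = 49/ 55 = 0.89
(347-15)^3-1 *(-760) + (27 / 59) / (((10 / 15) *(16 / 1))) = 69091601745 / 1888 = 36595128.04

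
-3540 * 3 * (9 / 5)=-19116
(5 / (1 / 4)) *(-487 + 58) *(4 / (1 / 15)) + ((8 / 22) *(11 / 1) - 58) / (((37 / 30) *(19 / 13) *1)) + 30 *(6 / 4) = -361893825 / 703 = -514784.96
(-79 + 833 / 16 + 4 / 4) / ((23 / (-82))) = 92.47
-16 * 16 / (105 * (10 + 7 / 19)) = -4864 / 20685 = -0.24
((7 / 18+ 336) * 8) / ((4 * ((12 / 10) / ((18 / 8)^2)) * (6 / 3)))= 90825 / 64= 1419.14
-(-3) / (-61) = -3 / 61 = -0.05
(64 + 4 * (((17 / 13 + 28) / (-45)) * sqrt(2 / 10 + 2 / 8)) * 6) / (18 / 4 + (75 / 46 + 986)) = 1472 / 22819- 35052 * sqrt(5) / 7416175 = 0.05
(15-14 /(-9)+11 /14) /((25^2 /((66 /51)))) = 4807 /133875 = 0.04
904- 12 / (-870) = 131082 / 145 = 904.01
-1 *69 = -69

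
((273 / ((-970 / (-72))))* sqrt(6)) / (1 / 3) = 29484* sqrt(6) / 485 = 148.91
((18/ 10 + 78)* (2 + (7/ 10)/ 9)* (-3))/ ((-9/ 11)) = 273581/ 450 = 607.96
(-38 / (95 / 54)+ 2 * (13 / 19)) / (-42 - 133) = 1922 / 16625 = 0.12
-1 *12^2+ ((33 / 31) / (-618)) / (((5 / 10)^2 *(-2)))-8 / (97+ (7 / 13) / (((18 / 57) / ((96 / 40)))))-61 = -4302734694 / 20981203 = -205.08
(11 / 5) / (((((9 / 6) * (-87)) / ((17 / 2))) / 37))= -6919 / 1305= -5.30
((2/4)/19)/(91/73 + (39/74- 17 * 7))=-0.00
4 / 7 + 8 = 60 / 7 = 8.57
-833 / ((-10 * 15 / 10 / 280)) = 46648 / 3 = 15549.33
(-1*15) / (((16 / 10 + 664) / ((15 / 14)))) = -1125 / 46592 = -0.02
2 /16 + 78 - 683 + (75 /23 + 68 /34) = -110329 /184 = -599.61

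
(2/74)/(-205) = -1/7585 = -0.00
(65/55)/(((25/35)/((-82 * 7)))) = -949.71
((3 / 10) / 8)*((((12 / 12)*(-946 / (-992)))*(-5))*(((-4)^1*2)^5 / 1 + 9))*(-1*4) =-46485021 / 1984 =-23429.95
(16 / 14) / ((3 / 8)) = 3.05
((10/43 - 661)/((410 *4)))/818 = -693/1406960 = -0.00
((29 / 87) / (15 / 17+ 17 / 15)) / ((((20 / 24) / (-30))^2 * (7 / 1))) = 55080 / 1799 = 30.62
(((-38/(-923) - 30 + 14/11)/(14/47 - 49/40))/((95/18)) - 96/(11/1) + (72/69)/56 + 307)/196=392026347227/252625991618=1.55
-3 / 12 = -1 / 4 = -0.25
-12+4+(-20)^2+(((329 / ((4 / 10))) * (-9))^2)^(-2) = 18833008998933045016 / 48043390303400625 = 392.00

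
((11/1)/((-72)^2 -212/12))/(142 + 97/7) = 21/1537219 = 0.00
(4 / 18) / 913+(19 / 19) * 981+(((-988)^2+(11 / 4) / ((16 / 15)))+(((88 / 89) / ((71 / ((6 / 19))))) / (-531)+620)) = 977747.58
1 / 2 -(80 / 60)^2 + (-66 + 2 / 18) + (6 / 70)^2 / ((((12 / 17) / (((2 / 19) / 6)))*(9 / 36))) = -9379723 / 139650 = -67.17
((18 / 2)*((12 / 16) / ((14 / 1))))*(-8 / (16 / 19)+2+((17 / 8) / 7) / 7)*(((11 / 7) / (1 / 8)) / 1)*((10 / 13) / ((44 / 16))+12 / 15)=-15231753 / 312130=-48.80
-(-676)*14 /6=4732 /3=1577.33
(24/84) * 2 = 4/7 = 0.57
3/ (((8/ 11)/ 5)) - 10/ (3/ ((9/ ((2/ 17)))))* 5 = -10035/ 8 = -1254.38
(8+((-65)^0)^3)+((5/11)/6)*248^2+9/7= 4669.68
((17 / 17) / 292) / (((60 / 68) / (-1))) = -17 / 4380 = -0.00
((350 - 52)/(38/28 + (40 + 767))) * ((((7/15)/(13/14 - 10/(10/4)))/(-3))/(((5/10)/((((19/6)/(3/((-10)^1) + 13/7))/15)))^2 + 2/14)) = 28929015136/21295510287255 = 0.00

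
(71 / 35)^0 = 1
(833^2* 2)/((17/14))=1142876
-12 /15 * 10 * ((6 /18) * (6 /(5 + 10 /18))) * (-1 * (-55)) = -792 /5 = -158.40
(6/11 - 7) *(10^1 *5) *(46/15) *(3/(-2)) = 1484.55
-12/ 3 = -4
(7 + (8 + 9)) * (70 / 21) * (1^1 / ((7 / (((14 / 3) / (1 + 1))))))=26.67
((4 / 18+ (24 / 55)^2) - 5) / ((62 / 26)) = -1623583 / 843975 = -1.92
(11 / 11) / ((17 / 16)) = 16 / 17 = 0.94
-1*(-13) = 13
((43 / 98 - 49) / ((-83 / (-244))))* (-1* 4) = 2322392 / 4067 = 571.03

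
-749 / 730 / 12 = -0.09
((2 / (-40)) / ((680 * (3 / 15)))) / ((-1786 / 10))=1 / 485792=0.00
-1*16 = -16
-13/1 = -13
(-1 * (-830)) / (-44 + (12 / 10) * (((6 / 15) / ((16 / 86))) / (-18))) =-249000 / 13243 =-18.80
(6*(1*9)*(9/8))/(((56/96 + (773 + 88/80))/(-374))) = -1363230/46481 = -29.33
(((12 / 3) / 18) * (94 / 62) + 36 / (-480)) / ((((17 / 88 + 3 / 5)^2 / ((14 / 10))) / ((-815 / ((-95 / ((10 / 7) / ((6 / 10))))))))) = 11.91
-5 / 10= -1 / 2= -0.50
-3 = -3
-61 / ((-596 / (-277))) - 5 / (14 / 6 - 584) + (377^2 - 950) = 141150.66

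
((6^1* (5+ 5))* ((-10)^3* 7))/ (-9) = 140000/ 3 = 46666.67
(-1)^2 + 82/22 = 52/11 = 4.73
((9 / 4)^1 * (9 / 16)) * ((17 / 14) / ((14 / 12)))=4131 / 3136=1.32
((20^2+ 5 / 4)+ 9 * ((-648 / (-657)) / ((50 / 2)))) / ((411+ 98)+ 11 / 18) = 0.79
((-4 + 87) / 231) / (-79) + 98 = 1788319 / 18249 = 98.00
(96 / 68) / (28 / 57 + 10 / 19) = 1.39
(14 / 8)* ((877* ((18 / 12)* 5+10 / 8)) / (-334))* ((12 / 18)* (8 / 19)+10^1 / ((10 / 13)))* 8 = -162652805 / 38076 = -4271.79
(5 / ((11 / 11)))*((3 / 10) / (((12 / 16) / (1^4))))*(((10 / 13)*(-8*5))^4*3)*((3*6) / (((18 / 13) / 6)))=921600000000 / 2197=419481110.61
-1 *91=-91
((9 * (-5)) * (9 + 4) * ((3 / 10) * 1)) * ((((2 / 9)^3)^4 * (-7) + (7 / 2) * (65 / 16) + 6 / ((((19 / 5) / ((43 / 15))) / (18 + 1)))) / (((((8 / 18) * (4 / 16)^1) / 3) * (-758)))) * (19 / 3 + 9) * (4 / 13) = 20832285019272449 / 7047953535888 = 2955.79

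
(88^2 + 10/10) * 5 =38725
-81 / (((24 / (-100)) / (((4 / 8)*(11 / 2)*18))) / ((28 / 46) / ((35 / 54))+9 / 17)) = 24533.83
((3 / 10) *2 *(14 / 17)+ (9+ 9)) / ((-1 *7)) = -2.64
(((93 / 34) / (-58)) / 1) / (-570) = 31 / 374680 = 0.00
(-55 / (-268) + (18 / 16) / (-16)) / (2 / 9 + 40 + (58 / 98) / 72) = 170079 / 50717392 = 0.00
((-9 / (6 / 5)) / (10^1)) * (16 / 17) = -12 / 17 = -0.71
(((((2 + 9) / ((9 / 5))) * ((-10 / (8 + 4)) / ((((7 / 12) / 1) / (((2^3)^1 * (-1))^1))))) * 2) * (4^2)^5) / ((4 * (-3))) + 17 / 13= -29989270387 / 2457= -12205645.25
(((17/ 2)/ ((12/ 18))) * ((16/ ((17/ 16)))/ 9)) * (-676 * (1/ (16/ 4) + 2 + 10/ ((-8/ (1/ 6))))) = -264992/ 9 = -29443.56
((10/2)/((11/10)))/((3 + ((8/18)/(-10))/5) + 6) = 0.51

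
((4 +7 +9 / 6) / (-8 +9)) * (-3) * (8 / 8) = -75 / 2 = -37.50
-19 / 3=-6.33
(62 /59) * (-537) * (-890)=29631660 /59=502231.53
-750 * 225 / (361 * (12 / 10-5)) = 843750 / 6859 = 123.01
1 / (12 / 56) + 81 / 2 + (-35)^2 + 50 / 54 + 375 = 88889 / 54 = 1646.09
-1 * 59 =-59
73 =73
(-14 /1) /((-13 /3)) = 42 /13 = 3.23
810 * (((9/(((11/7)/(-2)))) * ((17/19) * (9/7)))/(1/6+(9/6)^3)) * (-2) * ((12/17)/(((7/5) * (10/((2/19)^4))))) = 120932352/3241213591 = 0.04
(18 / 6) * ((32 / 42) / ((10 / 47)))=376 / 35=10.74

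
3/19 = 0.16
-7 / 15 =-0.47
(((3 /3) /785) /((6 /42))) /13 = 7 /10205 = 0.00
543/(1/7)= 3801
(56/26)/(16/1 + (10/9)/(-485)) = 12222/90779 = 0.13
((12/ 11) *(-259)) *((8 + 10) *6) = -335664/ 11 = -30514.91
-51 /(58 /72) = -1836 /29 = -63.31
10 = 10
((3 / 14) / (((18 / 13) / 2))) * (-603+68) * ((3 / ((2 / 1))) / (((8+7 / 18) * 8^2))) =-62595 / 135296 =-0.46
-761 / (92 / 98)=-37289 / 46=-810.63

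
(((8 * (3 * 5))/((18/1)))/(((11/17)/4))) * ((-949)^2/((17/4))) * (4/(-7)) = -1152769280/231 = -4990343.20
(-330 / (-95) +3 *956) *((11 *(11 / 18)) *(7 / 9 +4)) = 15770293 / 171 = 92223.94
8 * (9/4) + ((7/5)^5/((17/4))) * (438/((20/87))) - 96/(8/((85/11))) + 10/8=27320926223/11687500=2337.62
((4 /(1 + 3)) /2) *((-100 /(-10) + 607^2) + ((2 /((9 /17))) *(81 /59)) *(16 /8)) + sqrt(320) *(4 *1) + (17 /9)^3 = 32 *sqrt(5) + 15848815931 /86022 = 184312.98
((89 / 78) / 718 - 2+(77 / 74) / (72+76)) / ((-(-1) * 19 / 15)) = -1526780725 / 971146696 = -1.57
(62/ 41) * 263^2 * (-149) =-638983222/ 41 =-15584956.63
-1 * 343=-343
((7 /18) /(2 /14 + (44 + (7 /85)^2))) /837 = 354025 /33640389288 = 0.00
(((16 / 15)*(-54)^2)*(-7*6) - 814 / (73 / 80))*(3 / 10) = -72012048 / 1825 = -39458.66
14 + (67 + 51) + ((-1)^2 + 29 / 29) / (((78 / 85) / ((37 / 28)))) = 147289 / 1092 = 134.88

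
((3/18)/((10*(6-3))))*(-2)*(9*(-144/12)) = 6/5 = 1.20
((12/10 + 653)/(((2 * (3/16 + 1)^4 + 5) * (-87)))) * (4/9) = -428736512/1151640315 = -0.37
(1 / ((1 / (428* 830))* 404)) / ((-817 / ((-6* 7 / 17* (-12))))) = -44760240 / 1402789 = -31.91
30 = 30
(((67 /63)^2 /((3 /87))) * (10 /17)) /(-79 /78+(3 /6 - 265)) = -0.07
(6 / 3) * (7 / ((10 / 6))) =42 / 5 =8.40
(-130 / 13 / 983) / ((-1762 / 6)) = 30 / 866023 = 0.00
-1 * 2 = -2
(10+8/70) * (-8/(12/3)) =-708/35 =-20.23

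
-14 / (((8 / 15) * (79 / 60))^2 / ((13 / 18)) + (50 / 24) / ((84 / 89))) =-114660000 / 23670061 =-4.84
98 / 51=1.92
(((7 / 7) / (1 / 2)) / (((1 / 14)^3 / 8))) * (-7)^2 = 2151296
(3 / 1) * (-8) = -24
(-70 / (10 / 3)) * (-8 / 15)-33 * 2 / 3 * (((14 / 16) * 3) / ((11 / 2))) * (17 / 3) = -48.30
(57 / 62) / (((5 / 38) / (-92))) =-99636 / 155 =-642.81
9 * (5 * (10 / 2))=225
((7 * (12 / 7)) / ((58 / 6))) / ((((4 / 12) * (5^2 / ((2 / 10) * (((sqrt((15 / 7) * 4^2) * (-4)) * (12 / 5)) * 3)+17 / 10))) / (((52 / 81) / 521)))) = 1768 / 5665875 - 39936 * sqrt(105) / 66101875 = -0.01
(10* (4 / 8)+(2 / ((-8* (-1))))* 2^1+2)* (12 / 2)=45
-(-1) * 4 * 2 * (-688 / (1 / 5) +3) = -27496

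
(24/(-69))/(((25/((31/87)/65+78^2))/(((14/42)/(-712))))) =34405051/868183875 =0.04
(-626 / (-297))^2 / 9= 391876 / 793881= 0.49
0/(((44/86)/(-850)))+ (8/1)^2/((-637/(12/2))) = -384/637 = -0.60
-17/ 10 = -1.70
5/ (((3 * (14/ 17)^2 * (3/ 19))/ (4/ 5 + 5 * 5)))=236113/ 588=401.55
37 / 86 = 0.43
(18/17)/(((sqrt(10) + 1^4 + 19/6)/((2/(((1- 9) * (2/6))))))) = -405/901 + 486 * sqrt(10)/4505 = -0.11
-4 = -4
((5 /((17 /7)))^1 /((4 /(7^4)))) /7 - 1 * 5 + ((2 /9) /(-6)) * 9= 171.21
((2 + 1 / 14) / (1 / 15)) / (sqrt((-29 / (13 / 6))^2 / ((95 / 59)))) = 65 *sqrt(5605) / 1652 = 2.95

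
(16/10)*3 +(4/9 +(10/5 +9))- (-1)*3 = 866/45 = 19.24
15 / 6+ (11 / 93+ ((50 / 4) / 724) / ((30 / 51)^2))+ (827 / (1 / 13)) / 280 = 774189347 / 18852960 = 41.06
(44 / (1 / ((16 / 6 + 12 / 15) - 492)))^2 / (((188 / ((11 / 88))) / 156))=168938891264 / 3525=47925926.60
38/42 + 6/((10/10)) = 145/21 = 6.90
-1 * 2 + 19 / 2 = 15 / 2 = 7.50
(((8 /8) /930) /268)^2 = 1 /62120577600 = 0.00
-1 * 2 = -2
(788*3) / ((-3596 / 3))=-1773 / 899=-1.97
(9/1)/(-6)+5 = 7/2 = 3.50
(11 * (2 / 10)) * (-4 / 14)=-22 / 35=-0.63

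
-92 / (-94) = 46 / 47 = 0.98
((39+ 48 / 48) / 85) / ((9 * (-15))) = -8 / 2295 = -0.00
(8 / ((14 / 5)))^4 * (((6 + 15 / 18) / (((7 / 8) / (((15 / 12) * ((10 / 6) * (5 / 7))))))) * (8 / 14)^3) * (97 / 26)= 2545280000000 / 4721372019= 539.10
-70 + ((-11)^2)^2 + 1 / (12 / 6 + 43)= 655696 / 45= 14571.02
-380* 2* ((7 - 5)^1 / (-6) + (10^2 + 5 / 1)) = -238640 / 3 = -79546.67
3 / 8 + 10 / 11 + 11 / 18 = 1501 / 792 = 1.90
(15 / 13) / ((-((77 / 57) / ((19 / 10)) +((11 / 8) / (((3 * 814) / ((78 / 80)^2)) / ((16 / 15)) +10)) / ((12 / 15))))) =-745450560 / 459798053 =-1.62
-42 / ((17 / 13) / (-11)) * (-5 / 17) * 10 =-300300 / 289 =-1039.10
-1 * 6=-6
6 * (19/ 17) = 114/ 17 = 6.71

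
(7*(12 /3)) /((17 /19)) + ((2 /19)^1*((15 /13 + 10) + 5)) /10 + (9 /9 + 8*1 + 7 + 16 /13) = 204470 /4199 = 48.69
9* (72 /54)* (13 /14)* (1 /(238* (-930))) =-0.00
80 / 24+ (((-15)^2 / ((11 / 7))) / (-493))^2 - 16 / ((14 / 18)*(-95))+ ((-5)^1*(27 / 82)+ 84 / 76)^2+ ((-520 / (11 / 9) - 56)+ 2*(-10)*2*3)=-4478796732240457507 / 7495548430981380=-597.53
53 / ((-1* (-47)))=53 / 47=1.13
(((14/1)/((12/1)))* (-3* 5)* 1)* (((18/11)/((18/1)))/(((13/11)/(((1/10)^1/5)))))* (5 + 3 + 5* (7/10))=-161/520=-0.31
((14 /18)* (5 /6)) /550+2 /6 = 0.33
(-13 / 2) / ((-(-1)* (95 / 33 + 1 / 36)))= -2574 / 1151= -2.24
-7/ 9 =-0.78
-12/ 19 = -0.63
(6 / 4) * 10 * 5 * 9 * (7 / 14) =337.50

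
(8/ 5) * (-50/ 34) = -40/ 17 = -2.35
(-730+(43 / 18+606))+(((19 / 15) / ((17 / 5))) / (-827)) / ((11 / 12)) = -338528029 / 2783682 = -121.61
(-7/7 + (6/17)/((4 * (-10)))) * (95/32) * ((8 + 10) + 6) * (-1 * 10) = 97755/136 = 718.79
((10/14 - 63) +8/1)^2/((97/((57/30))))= 274360/4753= 57.72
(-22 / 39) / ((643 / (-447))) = 3278 / 8359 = 0.39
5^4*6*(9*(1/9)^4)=1250/243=5.14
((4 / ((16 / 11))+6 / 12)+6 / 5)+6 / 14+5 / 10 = 753 / 140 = 5.38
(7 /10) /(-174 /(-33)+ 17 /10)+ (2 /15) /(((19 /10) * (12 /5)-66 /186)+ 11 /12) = 0.13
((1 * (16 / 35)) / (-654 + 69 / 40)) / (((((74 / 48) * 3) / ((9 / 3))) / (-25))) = 25600 / 2252523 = 0.01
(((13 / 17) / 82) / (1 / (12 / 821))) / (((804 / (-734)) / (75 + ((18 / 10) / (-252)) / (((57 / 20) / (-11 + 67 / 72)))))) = -10283055575 / 1101428043912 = -0.01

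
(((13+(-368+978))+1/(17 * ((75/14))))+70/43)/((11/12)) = 12453028/18275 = 681.42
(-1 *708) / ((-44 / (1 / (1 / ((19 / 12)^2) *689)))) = 21299 / 363792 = 0.06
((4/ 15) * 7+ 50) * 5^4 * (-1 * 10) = -972500/ 3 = -324166.67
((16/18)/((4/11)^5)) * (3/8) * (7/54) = 1127357/165888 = 6.80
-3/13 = -0.23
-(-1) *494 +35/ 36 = 17819/ 36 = 494.97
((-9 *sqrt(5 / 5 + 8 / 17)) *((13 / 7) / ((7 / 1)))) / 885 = -39 *sqrt(17) / 49147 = -0.00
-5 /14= -0.36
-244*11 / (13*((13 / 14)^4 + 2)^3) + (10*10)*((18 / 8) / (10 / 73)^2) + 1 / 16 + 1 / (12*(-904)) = 659288146670714939195299 / 55030958172769546656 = 11980.31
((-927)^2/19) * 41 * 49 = 1726391961/19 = 90862734.79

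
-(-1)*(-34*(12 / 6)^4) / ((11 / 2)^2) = -2176 / 121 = -17.98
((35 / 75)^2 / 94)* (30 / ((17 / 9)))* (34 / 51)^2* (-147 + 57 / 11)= -20384 / 8789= -2.32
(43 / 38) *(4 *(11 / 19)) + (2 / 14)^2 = 46715 / 17689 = 2.64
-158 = -158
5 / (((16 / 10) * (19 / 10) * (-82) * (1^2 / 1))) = -125 / 6232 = -0.02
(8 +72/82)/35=52/205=0.25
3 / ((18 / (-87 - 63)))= -25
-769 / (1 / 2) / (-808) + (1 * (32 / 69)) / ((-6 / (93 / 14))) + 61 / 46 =529997 / 195132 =2.72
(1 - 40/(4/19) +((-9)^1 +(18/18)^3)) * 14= -2758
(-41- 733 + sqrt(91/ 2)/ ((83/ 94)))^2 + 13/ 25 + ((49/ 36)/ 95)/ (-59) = 4164174400232287/ 6950312100- 72756*sqrt(182)/ 83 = 587309.19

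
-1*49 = -49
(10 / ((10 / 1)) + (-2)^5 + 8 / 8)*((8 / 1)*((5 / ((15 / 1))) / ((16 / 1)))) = -5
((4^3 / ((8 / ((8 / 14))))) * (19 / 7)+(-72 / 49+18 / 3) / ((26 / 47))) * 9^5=1216298.16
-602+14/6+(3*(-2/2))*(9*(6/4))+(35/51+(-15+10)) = -644.48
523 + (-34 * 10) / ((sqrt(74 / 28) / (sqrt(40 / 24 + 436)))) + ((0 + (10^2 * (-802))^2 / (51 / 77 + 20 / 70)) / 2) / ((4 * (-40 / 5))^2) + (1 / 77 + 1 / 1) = 595962460889 / 179872 -340 * sqrt(2040402) / 111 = 3308883.30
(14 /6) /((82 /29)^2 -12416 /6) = -5887 /5200756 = -0.00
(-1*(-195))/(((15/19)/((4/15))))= 65.87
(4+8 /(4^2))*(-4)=-18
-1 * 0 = 0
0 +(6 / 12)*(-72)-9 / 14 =-513 / 14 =-36.64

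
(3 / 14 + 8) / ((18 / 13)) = 1495 / 252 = 5.93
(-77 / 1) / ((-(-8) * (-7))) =11 / 8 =1.38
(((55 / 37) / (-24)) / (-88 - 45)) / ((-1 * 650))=-0.00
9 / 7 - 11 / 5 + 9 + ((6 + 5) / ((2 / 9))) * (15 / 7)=7991 / 70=114.16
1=1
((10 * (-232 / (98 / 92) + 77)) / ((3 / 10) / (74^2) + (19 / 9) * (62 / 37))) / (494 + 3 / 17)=-578017537200 / 717696447083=-0.81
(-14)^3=-2744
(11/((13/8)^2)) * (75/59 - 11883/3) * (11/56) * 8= -1809184256/69797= -25920.66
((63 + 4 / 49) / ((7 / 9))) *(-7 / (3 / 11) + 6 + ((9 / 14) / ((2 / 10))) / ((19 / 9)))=-134263767 / 91238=-1471.58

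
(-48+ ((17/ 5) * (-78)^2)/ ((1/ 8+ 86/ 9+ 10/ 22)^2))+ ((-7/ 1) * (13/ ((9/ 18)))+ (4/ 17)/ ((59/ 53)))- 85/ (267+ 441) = -110629625635033/ 3877561631220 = -28.53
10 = 10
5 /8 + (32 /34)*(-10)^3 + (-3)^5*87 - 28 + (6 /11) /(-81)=-893049275 /40392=-22109.56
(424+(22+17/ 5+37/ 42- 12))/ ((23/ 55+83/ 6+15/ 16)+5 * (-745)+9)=-0.12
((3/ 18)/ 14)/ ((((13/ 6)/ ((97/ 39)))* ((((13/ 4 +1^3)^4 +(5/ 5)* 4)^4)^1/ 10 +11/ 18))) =1249835483136/ 108795006846023646143723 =0.00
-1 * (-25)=25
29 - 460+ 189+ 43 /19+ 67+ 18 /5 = -16068 /95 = -169.14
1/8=0.12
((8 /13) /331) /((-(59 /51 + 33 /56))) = -22848 /21459061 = -0.00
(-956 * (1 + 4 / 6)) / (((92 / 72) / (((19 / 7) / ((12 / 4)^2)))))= -181640 / 483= -376.07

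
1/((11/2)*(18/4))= 4/99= 0.04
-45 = -45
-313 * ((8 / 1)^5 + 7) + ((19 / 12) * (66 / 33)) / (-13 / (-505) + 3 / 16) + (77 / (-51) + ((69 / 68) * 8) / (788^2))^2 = -4431561911270941154062133 / 431986831602340032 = -10258557.87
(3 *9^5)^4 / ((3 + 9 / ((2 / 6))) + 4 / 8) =1969541804367222465762 / 61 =32287570563397089602.66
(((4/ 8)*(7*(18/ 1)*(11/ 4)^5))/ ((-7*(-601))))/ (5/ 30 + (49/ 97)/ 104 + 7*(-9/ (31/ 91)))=-169982405307/ 13334898840448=-0.01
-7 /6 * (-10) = 35 /3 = 11.67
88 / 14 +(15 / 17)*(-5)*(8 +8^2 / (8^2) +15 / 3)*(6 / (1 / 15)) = -5552.54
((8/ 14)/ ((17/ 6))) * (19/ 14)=228/ 833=0.27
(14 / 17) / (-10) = -7 / 85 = -0.08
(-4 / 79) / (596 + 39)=-4 / 50165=-0.00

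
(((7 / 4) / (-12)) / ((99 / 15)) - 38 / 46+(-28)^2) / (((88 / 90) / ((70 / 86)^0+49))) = 3566473375 / 89056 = 40047.54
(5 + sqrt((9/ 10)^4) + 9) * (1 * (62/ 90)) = 45911/ 4500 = 10.20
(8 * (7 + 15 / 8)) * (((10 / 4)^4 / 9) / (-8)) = -44375 / 1152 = -38.52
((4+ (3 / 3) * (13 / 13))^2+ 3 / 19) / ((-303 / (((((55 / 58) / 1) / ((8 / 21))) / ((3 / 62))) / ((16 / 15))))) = -14262325 / 3561664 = -4.00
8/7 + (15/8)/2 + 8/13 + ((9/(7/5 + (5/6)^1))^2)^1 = 123761725/6535984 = 18.94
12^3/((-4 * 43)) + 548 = 23132/43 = 537.95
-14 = -14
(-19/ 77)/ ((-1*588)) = 19/ 45276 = 0.00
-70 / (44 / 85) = -2975 / 22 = -135.23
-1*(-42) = 42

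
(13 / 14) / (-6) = -13 / 84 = -0.15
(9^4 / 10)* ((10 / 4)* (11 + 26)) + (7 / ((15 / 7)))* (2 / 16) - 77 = 7273519 / 120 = 60612.66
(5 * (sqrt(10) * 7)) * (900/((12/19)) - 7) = 49630 * sqrt(10) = 156943.84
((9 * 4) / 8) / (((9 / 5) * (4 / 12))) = 15 / 2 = 7.50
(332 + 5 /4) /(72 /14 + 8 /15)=139965 /2384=58.71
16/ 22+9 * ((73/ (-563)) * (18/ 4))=-56035/ 12386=-4.52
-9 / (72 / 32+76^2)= -36 / 23113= -0.00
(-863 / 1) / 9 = -863 / 9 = -95.89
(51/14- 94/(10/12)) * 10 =-1091.57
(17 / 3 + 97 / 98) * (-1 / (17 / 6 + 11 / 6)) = -1957 / 1372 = -1.43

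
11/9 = 1.22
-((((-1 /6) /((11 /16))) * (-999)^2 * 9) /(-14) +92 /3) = -35935120 /231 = -155563.29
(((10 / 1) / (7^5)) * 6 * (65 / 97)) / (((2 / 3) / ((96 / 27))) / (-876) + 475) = 6073600 / 1205971175507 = 0.00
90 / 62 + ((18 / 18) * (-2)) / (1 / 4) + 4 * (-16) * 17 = -1094.55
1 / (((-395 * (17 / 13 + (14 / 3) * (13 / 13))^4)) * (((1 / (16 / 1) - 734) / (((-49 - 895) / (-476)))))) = 8735553216 / 1626847341702356515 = 0.00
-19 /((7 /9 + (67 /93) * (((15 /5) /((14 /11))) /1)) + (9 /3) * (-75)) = 74214 /869179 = 0.09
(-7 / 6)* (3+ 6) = -21 / 2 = -10.50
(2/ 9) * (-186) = -124/ 3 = -41.33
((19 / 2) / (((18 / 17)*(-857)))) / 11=-323 / 339372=-0.00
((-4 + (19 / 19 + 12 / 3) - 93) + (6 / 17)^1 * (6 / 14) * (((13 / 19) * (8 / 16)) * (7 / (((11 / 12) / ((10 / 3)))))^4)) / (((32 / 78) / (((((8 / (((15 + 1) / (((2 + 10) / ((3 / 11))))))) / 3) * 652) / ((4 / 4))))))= 108387155182618 / 429913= 252114160.73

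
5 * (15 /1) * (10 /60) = 25 /2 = 12.50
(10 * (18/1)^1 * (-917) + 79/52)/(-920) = 8583041/47840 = 179.41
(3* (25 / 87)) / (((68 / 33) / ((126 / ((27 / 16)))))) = 15400 / 493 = 31.24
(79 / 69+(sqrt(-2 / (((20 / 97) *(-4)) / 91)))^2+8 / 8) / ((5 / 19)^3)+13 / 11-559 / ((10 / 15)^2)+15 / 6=41640663617 / 3795000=10972.51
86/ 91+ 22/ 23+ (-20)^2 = 841180/ 2093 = 401.90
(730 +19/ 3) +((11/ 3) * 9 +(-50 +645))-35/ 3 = 4058/ 3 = 1352.67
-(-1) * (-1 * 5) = -5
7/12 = 0.58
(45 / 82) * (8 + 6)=7.68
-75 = -75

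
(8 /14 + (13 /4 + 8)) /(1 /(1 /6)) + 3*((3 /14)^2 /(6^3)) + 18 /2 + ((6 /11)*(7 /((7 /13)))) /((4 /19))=2310509 /51744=44.65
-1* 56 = -56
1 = 1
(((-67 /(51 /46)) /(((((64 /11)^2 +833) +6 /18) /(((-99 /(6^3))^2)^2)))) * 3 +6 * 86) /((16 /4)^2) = 152687239323955 /4734572691456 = 32.25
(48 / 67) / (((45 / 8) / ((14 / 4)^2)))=1568 / 1005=1.56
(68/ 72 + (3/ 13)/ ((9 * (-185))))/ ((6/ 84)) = 286153/ 21645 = 13.22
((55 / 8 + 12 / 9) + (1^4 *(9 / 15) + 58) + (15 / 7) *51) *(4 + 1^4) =147919 / 168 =880.47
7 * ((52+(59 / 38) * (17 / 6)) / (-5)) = -90013 / 1140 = -78.96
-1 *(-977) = 977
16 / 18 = 8 / 9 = 0.89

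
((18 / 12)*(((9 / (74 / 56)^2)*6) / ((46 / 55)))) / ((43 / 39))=68108040 / 1353941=50.30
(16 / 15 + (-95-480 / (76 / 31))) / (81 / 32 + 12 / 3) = -2642272 / 59565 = -44.36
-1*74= -74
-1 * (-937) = 937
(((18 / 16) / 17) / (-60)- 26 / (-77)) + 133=27926009 / 209440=133.34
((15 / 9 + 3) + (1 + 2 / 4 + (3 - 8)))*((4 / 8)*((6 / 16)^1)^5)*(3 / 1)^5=1.05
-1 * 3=-3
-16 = -16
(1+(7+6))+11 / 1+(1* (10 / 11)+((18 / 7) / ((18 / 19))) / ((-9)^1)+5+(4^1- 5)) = 20518 / 693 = 29.61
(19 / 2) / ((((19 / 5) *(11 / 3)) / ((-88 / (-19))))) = 3.16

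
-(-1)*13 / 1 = 13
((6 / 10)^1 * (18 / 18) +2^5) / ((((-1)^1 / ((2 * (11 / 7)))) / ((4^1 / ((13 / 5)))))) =-14344 / 91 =-157.63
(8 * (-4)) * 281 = -8992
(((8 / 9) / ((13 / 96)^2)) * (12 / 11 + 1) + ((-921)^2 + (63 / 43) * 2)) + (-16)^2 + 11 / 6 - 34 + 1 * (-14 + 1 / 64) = 13023542713955 / 15347904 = 848555.13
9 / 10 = 0.90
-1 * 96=-96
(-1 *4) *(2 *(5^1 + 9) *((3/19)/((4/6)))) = -504/19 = -26.53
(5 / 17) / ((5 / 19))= 19 / 17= 1.12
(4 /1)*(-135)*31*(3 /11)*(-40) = 2008800 /11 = 182618.18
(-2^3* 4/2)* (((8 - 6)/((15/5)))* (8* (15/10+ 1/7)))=-2944/21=-140.19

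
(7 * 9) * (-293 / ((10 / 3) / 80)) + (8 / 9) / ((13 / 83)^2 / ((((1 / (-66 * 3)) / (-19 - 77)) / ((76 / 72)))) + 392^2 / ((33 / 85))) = -14967100149110749 / 33784558908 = -443016.00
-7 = -7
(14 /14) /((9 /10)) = 10 /9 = 1.11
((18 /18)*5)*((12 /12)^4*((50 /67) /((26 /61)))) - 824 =-710079 /871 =-815.25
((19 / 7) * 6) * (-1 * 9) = -1026 / 7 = -146.57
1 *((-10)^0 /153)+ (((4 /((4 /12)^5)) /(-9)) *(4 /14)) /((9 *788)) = 461 /210987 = 0.00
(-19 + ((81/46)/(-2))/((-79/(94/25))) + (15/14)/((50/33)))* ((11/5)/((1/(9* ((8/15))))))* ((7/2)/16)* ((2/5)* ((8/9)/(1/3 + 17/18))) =-1532083542/130596875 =-11.73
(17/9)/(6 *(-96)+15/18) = -2/609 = -0.00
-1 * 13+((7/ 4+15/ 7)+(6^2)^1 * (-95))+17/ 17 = -95987/ 28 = -3428.11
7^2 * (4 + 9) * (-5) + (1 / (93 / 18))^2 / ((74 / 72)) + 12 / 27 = -1019087513 / 320013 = -3184.52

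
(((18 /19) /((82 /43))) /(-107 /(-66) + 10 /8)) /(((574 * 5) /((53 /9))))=150414 /423670835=0.00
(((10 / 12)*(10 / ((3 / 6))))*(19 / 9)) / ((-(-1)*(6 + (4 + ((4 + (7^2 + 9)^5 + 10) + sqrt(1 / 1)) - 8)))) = 190 / 3544326639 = 0.00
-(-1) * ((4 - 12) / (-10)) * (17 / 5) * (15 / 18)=34 / 15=2.27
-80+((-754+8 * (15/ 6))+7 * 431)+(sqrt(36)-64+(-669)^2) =449706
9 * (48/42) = 72/7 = 10.29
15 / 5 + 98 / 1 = 101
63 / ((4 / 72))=1134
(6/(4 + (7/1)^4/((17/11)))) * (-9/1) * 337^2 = -104256342/26479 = -3937.32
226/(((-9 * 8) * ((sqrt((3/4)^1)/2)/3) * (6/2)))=-113 * sqrt(3)/27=-7.25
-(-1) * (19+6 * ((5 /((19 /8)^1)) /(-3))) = 281 /19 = 14.79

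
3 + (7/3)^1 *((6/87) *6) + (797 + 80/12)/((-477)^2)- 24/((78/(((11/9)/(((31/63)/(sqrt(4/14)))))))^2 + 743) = 278722758371048/70325441696709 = 3.96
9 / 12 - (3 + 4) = -25 / 4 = -6.25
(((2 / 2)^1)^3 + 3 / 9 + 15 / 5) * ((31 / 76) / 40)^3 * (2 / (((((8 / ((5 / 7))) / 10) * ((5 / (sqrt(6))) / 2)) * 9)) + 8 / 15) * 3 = 387283 * sqrt(6) / 353990246400 + 387283 / 52677120000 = 0.00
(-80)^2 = 6400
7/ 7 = 1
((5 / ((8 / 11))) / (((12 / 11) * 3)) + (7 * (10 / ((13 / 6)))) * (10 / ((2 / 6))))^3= 48096103169604379625 / 52481654784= 916436483.71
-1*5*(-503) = 2515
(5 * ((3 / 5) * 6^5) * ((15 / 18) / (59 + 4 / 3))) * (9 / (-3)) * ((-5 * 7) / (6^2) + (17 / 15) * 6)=-5633.30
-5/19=-0.26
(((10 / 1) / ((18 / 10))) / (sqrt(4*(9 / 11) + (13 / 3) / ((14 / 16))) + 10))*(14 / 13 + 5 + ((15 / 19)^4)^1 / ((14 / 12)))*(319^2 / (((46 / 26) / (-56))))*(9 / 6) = -2978164011570055 / 158861299 + 38677454695715*sqrt(4389) / 476583897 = -13370424.27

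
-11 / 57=-0.19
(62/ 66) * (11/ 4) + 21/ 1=283/ 12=23.58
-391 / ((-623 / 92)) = 57.74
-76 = -76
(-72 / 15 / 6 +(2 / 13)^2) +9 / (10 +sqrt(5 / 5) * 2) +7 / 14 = 1601 / 3380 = 0.47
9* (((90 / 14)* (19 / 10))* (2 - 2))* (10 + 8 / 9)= 0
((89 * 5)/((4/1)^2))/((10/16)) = 89/2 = 44.50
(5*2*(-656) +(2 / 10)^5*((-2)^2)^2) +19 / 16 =-327940369 / 50000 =-6558.81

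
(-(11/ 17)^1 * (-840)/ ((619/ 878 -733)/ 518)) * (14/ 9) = -3922229696/ 6558141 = -598.07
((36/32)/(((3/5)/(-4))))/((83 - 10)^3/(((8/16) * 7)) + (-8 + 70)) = -105/1556936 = -0.00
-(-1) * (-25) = -25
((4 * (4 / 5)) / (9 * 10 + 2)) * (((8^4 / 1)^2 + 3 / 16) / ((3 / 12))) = 268435459 / 115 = 2334221.38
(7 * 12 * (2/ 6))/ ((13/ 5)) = 140/ 13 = 10.77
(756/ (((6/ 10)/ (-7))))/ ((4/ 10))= -22050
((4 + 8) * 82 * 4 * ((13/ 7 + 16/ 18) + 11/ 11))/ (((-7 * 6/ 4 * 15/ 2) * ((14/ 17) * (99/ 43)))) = -452681984/ 4584195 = -98.75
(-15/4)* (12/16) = -45/16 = -2.81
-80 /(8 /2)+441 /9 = 29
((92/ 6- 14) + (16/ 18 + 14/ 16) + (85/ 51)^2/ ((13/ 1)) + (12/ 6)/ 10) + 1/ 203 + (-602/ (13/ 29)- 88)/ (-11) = 133.60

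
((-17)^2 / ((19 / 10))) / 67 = 2890 / 1273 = 2.27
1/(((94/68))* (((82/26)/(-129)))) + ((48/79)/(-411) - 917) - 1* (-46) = -18782643837/20855921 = -900.59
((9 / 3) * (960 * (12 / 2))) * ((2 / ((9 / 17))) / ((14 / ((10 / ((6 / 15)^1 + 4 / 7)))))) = 48000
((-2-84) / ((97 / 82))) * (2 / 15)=-14104 / 1455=-9.69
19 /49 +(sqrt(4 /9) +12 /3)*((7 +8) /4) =1753 /98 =17.89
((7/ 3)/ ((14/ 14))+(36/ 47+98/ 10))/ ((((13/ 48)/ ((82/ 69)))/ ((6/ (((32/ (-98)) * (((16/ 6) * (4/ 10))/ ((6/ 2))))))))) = -82214307/ 28106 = -2925.15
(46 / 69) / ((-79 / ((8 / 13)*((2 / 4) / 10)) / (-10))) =8 / 3081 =0.00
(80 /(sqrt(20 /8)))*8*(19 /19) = 128*sqrt(10) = 404.77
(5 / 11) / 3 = 0.15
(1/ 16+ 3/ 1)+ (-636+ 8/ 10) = -50571/ 80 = -632.14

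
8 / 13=0.62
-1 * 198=-198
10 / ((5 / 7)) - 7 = 7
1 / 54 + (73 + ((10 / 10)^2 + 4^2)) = 90.02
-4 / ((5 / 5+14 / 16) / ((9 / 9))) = -32 / 15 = -2.13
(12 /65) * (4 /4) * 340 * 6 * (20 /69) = 32640 /299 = 109.16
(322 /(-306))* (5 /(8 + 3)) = -805 /1683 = -0.48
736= 736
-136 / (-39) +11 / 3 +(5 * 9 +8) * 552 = 380421 / 13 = 29263.15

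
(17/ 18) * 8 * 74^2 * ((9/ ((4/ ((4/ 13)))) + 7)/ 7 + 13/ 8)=30766906/ 273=112699.29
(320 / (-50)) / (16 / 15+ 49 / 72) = -3.66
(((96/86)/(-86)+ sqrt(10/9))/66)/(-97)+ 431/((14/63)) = 7652813165/3945766 - sqrt(10)/19206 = 1939.50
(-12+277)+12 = 277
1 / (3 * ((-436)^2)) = 1 / 570288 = 0.00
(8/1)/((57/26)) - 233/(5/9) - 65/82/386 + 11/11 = -3741411533/9020820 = -414.75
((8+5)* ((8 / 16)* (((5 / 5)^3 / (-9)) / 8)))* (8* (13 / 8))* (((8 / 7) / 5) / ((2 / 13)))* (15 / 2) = -2197 / 168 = -13.08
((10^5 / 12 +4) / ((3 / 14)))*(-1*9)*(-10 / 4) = 875420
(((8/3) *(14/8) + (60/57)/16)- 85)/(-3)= 18301/684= 26.76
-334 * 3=-1002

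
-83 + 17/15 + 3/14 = -17147/210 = -81.65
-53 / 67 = -0.79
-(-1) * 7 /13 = 7 /13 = 0.54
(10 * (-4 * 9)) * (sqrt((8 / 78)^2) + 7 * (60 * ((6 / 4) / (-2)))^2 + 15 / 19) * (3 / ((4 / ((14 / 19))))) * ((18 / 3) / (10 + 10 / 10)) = -79412780160 / 51623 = -1538321.68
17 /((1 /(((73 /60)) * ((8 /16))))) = 1241 /120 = 10.34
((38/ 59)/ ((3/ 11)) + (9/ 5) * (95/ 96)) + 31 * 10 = 1779305/ 5664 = 314.14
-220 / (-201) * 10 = 2200 / 201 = 10.95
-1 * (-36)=36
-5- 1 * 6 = -11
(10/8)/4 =5/16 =0.31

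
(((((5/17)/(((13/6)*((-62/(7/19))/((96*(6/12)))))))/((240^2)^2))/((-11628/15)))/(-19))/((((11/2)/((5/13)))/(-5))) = 7/25266985842548736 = 0.00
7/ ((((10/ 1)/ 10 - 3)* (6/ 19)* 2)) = -5.54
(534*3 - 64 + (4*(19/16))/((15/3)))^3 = 29158388419139/8000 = 3644798552.39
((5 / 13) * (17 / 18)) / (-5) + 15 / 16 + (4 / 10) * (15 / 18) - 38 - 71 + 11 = -96.80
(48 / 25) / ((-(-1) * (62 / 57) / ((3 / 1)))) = 4104 / 775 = 5.30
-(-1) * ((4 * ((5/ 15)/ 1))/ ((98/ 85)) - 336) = -49222/ 147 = -334.84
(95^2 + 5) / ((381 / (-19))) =-57190 / 127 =-450.31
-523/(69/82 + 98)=-42886/8105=-5.29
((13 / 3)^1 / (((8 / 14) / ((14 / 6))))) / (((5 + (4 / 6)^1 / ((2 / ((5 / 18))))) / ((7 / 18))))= 4459 / 3300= 1.35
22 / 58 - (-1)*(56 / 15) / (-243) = 0.36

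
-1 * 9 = -9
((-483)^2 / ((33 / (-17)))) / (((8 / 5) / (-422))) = 1394679405 / 44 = 31697259.20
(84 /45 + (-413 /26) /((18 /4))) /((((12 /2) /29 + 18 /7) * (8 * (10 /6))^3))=-197519 /782080000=-0.00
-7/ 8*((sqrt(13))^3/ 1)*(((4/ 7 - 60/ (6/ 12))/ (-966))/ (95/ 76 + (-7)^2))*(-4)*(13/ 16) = 35321*sqrt(13)/ 388332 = 0.33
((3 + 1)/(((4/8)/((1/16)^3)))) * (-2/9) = -1/2304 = -0.00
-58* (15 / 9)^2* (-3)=1450 / 3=483.33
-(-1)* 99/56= 99/56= 1.77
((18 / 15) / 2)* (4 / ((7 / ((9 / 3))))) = 36 / 35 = 1.03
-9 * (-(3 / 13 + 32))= 290.08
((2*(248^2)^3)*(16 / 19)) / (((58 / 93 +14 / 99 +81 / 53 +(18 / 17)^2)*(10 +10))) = 87492469086707804798976 / 15248203475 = 5737887038965.28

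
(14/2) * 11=77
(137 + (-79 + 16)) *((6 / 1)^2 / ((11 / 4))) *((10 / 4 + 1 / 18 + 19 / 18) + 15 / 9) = 56240 / 11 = 5112.73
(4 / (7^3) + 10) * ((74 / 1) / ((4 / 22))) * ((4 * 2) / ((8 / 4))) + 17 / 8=44730247 / 2744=16301.11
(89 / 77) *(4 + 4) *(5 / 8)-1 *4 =137 / 77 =1.78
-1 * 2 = -2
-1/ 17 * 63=-63/ 17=-3.71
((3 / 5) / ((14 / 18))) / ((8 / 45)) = 243 / 56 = 4.34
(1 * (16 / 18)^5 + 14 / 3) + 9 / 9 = 367379 / 59049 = 6.22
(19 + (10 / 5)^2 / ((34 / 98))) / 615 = 173 / 3485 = 0.05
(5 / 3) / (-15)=-1 / 9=-0.11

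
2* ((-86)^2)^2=109401632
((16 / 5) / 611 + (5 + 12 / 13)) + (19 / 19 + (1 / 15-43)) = -329986 / 9165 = -36.01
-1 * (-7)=7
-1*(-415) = 415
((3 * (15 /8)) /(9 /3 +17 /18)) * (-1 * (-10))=2025 /142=14.26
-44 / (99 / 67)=-268 / 9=-29.78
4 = 4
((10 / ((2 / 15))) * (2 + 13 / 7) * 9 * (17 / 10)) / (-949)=-61965 / 13286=-4.66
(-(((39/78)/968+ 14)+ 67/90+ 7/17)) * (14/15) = -157134019/11107800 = -14.15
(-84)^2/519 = 2352/173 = 13.60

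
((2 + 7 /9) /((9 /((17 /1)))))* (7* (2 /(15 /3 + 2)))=10.49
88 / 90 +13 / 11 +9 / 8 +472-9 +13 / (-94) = 86759149 / 186120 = 466.15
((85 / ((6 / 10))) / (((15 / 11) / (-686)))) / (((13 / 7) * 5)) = -897974 / 117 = -7674.99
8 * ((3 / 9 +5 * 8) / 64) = 5.04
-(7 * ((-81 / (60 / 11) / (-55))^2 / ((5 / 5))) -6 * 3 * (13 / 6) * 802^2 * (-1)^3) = -25084956.51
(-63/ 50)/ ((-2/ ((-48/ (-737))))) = 756/ 18425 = 0.04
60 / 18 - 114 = -332 / 3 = -110.67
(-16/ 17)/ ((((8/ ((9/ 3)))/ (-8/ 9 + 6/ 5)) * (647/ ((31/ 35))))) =-0.00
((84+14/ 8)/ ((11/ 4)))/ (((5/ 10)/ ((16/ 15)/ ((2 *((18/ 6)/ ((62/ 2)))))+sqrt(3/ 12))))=185563/ 495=374.87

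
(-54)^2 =2916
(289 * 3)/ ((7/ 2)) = 1734/ 7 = 247.71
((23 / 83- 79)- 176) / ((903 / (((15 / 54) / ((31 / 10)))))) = -17050 / 674541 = -0.03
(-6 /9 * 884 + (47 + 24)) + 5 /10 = -3107 /6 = -517.83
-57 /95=-3 /5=-0.60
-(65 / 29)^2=-4225 / 841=-5.02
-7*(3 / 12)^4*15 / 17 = -105 / 4352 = -0.02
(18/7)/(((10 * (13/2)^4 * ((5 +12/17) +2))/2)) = 4896/130952185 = 0.00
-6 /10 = -3 /5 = -0.60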